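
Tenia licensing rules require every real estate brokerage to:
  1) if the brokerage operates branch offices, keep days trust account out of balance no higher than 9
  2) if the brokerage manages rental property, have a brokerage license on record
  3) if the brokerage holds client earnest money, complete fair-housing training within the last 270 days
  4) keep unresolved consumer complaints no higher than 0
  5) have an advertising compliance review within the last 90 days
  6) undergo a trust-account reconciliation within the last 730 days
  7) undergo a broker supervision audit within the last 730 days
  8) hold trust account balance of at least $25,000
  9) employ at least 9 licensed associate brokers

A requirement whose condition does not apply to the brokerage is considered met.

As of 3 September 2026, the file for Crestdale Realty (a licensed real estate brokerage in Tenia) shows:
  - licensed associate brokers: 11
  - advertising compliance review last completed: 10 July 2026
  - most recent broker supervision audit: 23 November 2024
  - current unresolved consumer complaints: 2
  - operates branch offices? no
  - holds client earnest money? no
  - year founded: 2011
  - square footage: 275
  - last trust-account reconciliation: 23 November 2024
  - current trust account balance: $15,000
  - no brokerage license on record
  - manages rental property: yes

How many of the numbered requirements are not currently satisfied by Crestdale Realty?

3

1. condition 'operates branch offices' does not hold → requirement n/a → met
2. condition 'manages rental property' holds; brokerage license absent → not met
3. condition 'holds client earnest money' does not hold → requirement n/a → met
4. unresolved consumer complaints 2 > 0 → not met
5. advertising compliance review 55 days ago vs limit 90 → met
6. trust-account reconciliation 649 days ago vs limit 730 → met
7. broker supervision audit 649 days ago vs limit 730 → met
8. trust account balance $15,000 < $25,000 → not met
9. licensed associate brokers 11 ≥ 9 → met
Not met: 3 of 9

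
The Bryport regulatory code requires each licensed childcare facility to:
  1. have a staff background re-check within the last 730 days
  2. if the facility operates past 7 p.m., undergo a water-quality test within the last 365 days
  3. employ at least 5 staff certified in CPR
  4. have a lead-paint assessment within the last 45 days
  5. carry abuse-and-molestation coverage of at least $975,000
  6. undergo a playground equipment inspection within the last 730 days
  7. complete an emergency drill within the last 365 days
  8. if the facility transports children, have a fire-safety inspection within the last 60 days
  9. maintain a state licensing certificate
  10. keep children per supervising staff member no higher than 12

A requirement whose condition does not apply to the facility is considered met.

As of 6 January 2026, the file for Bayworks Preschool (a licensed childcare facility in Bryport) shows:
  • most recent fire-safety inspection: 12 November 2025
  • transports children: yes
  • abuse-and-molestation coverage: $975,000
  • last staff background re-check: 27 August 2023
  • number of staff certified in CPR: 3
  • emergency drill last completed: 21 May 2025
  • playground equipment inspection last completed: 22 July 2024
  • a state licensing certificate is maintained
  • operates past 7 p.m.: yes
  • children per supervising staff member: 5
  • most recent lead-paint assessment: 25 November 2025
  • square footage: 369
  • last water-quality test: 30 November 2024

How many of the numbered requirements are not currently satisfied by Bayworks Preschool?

3

1. staff background re-check 863 days ago vs limit 730 → not met
2. condition 'operates past 7 p.m.' holds; water-quality test 402 days ago vs limit 365 → not met
3. staff certified in CPR 3 < 5 → not met
4. lead-paint assessment 42 days ago vs limit 45 → met
5. abuse-and-molestation coverage $975,000 ≥ $975,000 → met
6. playground equipment inspection 533 days ago vs limit 730 → met
7. emergency drill 230 days ago vs limit 365 → met
8. condition 'transports children' holds; fire-safety inspection 55 days ago vs limit 60 → met
9. state licensing certificate present → met
10. children per supervising staff member 5 ≤ 12 → met
Not met: 3 of 10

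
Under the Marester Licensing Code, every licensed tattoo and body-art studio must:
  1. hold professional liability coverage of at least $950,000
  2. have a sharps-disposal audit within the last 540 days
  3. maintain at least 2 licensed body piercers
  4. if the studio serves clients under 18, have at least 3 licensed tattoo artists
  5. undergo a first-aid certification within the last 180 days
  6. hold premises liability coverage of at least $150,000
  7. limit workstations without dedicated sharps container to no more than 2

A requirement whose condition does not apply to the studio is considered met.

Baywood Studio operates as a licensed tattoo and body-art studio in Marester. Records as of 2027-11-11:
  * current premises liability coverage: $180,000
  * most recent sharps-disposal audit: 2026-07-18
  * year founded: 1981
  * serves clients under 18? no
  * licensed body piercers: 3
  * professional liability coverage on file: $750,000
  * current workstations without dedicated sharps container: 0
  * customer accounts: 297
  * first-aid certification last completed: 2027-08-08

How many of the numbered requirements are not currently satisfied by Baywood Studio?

1. professional liability coverage $750,000 < $950,000 → not met
2. sharps-disposal audit 481 days ago vs limit 540 → met
3. licensed body piercers 3 ≥ 2 → met
4. condition 'serves clients under 18' does not hold → requirement n/a → met
5. first-aid certification 95 days ago vs limit 180 → met
6. premises liability coverage $180,000 ≥ $150,000 → met
7. workstations without dedicated sharps container 0 ≤ 2 → met
Not met: 1 of 7

1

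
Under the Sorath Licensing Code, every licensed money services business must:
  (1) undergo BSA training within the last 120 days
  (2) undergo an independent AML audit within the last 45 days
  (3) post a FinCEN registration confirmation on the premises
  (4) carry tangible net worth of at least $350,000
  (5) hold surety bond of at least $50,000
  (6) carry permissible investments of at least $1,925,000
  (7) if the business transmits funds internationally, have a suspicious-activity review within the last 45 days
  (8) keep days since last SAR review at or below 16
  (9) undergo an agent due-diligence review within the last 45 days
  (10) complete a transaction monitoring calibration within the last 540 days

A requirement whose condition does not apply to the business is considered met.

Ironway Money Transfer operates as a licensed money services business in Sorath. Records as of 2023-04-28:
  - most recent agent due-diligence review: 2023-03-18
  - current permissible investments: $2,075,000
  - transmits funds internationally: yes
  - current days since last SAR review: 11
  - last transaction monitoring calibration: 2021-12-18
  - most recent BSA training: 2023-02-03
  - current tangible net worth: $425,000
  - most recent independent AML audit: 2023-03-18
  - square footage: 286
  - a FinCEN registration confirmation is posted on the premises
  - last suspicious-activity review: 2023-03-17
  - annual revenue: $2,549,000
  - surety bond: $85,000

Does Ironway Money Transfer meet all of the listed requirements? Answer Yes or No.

1. BSA training 84 days ago vs limit 120 → met
2. independent AML audit 41 days ago vs limit 45 → met
3. FinCEN registration confirmation present → met
4. tangible net worth $425,000 ≥ $350,000 → met
5. surety bond $85,000 ≥ $50,000 → met
6. permissible investments $2,075,000 ≥ $1,925,000 → met
7. condition 'transmits funds internationally' holds; suspicious-activity review 42 days ago vs limit 45 → met
8. days since last SAR review 11 ≤ 16 → met
9. agent due-diligence review 41 days ago vs limit 45 → met
10. transaction monitoring calibration 496 days ago vs limit 540 → met
All met.

Yes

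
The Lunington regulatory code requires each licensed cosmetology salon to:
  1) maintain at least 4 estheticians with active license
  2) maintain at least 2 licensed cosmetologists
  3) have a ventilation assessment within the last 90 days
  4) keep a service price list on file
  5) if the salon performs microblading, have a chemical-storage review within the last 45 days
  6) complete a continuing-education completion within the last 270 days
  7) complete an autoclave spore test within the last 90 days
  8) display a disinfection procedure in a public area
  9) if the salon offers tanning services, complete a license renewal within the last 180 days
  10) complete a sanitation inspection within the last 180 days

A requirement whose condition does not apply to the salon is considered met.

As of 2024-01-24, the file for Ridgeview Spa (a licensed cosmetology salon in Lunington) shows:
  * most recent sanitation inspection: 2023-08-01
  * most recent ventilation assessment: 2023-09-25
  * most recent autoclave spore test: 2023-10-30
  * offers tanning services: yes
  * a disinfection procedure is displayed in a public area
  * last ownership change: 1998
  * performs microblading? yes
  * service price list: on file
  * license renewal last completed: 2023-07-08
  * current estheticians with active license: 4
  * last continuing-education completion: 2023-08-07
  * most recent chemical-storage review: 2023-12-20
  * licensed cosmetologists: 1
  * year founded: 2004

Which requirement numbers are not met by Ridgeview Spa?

2, 3, 9

1. estheticians with active license 4 ≥ 4 → met
2. licensed cosmetologists 1 < 2 → not met
3. ventilation assessment 121 days ago vs limit 90 → not met
4. service price list present → met
5. condition 'performs microblading' holds; chemical-storage review 35 days ago vs limit 45 → met
6. continuing-education completion 170 days ago vs limit 270 → met
7. autoclave spore test 86 days ago vs limit 90 → met
8. disinfection procedure present → met
9. condition 'offers tanning services' holds; license renewal 200 days ago vs limit 180 → not met
10. sanitation inspection 176 days ago vs limit 180 → met
Not met: 2, 3, 9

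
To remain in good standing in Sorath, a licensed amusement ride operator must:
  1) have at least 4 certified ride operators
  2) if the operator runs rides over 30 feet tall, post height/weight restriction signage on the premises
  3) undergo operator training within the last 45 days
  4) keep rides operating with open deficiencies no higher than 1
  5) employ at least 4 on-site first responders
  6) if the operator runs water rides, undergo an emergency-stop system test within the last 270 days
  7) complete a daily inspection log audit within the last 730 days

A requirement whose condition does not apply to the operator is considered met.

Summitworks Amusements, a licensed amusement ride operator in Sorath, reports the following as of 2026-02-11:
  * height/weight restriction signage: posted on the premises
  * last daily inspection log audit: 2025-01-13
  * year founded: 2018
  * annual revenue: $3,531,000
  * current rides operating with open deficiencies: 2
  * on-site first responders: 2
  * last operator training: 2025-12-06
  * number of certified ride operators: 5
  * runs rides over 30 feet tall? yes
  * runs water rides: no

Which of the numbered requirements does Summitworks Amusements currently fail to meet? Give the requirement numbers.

3, 4, 5

1. certified ride operators 5 ≥ 4 → met
2. condition 'runs rides over 30 feet tall' holds; height/weight restriction signage present → met
3. operator training 67 days ago vs limit 45 → not met
4. rides operating with open deficiencies 2 > 1 → not met
5. on-site first responders 2 < 4 → not met
6. condition 'runs water rides' does not hold → requirement n/a → met
7. daily inspection log audit 394 days ago vs limit 730 → met
Not met: 3, 4, 5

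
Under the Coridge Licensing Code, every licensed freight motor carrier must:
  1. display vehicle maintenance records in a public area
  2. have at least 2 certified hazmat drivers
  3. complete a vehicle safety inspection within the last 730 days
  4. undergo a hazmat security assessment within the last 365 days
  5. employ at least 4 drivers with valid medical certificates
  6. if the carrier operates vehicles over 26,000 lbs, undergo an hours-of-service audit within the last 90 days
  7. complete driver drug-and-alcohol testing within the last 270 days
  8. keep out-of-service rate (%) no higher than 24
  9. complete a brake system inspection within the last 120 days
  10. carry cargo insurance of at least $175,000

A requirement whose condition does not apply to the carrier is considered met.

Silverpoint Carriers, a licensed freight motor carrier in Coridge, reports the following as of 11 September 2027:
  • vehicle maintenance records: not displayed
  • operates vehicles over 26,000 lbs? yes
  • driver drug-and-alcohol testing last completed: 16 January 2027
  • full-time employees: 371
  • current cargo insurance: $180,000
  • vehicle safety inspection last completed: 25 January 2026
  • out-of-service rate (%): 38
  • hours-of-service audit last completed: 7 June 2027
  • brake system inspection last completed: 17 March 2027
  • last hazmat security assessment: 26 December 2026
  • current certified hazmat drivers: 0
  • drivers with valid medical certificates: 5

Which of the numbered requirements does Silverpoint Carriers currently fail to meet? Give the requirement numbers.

1. vehicle maintenance records absent → not met
2. certified hazmat drivers 0 < 2 → not met
3. vehicle safety inspection 594 days ago vs limit 730 → met
4. hazmat security assessment 259 days ago vs limit 365 → met
5. drivers with valid medical certificates 5 ≥ 4 → met
6. condition 'operates vehicles over 26,000 lbs' holds; hours-of-service audit 96 days ago vs limit 90 → not met
7. driver drug-and-alcohol testing 238 days ago vs limit 270 → met
8. out-of-service rate (%) 38 > 24 → not met
9. brake system inspection 178 days ago vs limit 120 → not met
10. cargo insurance $180,000 ≥ $175,000 → met
Not met: 1, 2, 6, 8, 9

1, 2, 6, 8, 9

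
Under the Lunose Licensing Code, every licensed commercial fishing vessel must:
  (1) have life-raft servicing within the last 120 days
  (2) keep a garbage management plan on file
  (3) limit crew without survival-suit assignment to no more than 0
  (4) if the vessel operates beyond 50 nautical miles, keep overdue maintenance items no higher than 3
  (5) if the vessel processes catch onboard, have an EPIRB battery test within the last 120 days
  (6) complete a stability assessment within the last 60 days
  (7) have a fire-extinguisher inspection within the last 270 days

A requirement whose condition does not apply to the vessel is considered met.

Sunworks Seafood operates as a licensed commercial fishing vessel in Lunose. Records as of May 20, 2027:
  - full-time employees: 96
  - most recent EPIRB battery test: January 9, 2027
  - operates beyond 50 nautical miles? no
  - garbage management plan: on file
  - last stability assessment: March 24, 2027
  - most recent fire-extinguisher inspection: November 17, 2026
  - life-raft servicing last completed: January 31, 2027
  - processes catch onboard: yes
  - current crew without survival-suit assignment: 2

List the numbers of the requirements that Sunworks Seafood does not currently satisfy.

3, 5

1. life-raft servicing 109 days ago vs limit 120 → met
2. garbage management plan present → met
3. crew without survival-suit assignment 2 > 0 → not met
4. condition 'operates beyond 50 nautical miles' does not hold → requirement n/a → met
5. condition 'processes catch onboard' holds; EPIRB battery test 131 days ago vs limit 120 → not met
6. stability assessment 57 days ago vs limit 60 → met
7. fire-extinguisher inspection 184 days ago vs limit 270 → met
Not met: 3, 5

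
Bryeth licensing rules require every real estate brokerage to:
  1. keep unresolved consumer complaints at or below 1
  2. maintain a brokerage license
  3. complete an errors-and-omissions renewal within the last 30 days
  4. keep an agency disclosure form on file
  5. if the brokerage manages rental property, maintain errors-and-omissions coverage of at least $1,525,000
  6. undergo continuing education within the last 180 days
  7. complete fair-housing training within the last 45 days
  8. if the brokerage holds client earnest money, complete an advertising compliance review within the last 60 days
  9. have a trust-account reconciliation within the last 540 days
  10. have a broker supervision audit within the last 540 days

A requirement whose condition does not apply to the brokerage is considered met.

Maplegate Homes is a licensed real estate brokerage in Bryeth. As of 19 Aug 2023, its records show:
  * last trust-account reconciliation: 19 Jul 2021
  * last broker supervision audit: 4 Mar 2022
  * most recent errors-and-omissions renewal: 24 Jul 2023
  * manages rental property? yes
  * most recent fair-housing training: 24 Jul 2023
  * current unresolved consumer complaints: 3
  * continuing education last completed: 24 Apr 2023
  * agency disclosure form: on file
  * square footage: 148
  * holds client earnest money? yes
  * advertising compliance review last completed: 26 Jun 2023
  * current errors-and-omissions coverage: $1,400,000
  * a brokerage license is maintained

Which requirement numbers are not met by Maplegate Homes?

1, 5, 9

1. unresolved consumer complaints 3 > 1 → not met
2. brokerage license present → met
3. errors-and-omissions renewal 26 days ago vs limit 30 → met
4. agency disclosure form present → met
5. condition 'manages rental property' holds; errors-and-omissions coverage $1,400,000 < $1,525,000 → not met
6. continuing education 117 days ago vs limit 180 → met
7. fair-housing training 26 days ago vs limit 45 → met
8. condition 'holds client earnest money' holds; advertising compliance review 54 days ago vs limit 60 → met
9. trust-account reconciliation 761 days ago vs limit 540 → not met
10. broker supervision audit 533 days ago vs limit 540 → met
Not met: 1, 5, 9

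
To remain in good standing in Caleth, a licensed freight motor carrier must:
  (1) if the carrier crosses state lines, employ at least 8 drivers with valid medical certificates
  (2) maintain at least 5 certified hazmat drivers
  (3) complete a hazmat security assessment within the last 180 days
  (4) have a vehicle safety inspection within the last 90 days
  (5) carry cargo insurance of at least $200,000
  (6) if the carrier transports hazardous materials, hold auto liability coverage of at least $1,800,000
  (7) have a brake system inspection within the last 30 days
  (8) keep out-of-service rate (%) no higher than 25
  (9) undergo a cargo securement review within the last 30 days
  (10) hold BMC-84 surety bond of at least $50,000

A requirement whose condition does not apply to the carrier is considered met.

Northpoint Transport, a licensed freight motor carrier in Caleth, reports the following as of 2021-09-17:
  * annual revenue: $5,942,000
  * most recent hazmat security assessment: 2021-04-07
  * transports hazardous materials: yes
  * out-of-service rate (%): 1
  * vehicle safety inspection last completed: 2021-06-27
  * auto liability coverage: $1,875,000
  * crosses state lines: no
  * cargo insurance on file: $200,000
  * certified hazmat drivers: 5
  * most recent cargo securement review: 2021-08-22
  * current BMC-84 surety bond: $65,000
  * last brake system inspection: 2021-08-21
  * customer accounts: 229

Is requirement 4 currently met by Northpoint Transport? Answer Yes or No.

Yes

4. vehicle safety inspection 82 days ago vs limit 90 → met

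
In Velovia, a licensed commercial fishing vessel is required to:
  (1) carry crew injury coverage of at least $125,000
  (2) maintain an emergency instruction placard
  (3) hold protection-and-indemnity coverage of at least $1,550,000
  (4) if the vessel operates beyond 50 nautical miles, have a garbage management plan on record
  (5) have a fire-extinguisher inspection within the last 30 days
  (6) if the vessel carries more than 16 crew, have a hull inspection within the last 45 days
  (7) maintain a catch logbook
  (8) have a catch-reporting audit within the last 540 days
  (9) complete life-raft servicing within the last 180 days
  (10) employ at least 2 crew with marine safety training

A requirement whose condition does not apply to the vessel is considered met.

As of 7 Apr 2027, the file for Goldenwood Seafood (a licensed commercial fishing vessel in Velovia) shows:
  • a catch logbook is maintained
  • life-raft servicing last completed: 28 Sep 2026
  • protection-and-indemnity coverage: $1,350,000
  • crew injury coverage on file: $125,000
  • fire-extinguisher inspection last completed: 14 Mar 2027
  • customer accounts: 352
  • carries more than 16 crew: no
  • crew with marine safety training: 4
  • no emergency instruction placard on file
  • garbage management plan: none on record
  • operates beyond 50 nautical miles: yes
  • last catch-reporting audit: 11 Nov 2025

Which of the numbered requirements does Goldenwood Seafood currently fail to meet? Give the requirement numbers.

1. crew injury coverage $125,000 ≥ $125,000 → met
2. emergency instruction placard absent → not met
3. protection-and-indemnity coverage $1,350,000 < $1,550,000 → not met
4. condition 'operates beyond 50 nautical miles' holds; garbage management plan absent → not met
5. fire-extinguisher inspection 24 days ago vs limit 30 → met
6. condition 'carries more than 16 crew' does not hold → requirement n/a → met
7. catch logbook present → met
8. catch-reporting audit 512 days ago vs limit 540 → met
9. life-raft servicing 191 days ago vs limit 180 → not met
10. crew with marine safety training 4 ≥ 2 → met
Not met: 2, 3, 4, 9

2, 3, 4, 9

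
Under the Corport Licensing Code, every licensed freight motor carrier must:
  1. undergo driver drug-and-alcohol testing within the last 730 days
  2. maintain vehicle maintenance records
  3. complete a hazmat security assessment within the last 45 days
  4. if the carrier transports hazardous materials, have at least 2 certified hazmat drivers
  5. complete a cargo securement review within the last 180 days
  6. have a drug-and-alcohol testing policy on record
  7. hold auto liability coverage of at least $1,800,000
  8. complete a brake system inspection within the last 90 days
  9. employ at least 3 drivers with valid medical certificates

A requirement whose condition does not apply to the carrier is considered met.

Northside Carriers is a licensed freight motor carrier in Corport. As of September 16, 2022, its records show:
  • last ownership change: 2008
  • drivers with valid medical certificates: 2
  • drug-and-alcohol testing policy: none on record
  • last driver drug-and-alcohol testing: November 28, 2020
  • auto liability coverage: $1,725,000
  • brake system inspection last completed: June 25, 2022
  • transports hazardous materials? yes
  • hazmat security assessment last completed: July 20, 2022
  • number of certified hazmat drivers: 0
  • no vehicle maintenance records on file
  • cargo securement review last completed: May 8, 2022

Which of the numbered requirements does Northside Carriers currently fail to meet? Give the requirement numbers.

2, 3, 4, 6, 7, 9

1. driver drug-and-alcohol testing 657 days ago vs limit 730 → met
2. vehicle maintenance records absent → not met
3. hazmat security assessment 58 days ago vs limit 45 → not met
4. condition 'transports hazardous materials' holds; certified hazmat drivers 0 < 2 → not met
5. cargo securement review 131 days ago vs limit 180 → met
6. drug-and-alcohol testing policy absent → not met
7. auto liability coverage $1,725,000 < $1,800,000 → not met
8. brake system inspection 83 days ago vs limit 90 → met
9. drivers with valid medical certificates 2 < 3 → not met
Not met: 2, 3, 4, 6, 7, 9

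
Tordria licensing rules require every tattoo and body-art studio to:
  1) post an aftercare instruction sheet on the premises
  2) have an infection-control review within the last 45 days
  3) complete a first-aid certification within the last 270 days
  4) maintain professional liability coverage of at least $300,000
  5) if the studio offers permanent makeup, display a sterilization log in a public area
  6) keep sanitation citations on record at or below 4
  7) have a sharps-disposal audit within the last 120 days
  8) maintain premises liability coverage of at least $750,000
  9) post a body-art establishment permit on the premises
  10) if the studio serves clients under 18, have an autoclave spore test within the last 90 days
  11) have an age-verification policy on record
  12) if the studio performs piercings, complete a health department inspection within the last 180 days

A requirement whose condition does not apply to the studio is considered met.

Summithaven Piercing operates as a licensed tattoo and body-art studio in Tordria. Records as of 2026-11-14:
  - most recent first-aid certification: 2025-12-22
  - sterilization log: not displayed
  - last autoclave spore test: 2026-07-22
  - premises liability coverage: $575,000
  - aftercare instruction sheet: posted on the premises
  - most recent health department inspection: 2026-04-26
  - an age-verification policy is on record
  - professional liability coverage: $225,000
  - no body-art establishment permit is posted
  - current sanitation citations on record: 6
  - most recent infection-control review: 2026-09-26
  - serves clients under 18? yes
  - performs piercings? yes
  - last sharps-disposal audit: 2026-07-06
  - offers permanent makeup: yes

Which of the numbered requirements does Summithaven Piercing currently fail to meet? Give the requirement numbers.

1. aftercare instruction sheet present → met
2. infection-control review 49 days ago vs limit 45 → not met
3. first-aid certification 327 days ago vs limit 270 → not met
4. professional liability coverage $225,000 < $300,000 → not met
5. condition 'offers permanent makeup' holds; sterilization log absent → not met
6. sanitation citations on record 6 > 4 → not met
7. sharps-disposal audit 131 days ago vs limit 120 → not met
8. premises liability coverage $575,000 < $750,000 → not met
9. body-art establishment permit absent → not met
10. condition 'serves clients under 18' holds; autoclave spore test 115 days ago vs limit 90 → not met
11. age-verification policy present → met
12. condition 'performs piercings' holds; health department inspection 202 days ago vs limit 180 → not met
Not met: 2, 3, 4, 5, 6, 7, 8, 9, 10, 12

2, 3, 4, 5, 6, 7, 8, 9, 10, 12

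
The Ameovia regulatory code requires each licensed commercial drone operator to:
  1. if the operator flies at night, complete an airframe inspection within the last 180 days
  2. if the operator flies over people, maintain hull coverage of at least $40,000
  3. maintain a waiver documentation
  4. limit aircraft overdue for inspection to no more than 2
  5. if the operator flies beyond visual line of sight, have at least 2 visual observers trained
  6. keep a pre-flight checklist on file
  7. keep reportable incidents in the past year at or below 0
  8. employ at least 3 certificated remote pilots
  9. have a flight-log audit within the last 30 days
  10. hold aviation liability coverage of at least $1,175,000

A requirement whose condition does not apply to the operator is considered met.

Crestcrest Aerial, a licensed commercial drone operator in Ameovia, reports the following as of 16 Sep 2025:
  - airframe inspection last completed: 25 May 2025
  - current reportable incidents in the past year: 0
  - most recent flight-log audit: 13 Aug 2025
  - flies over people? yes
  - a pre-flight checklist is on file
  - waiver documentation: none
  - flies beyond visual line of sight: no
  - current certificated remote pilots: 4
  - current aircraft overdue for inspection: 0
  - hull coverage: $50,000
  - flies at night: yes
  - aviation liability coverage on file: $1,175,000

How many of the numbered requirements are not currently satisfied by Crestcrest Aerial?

1. condition 'flies at night' holds; airframe inspection 114 days ago vs limit 180 → met
2. condition 'flies over people' holds; hull coverage $50,000 ≥ $40,000 → met
3. waiver documentation absent → not met
4. aircraft overdue for inspection 0 ≤ 2 → met
5. condition 'flies beyond visual line of sight' does not hold → requirement n/a → met
6. pre-flight checklist present → met
7. reportable incidents in the past year 0 ≤ 0 → met
8. certificated remote pilots 4 ≥ 3 → met
9. flight-log audit 34 days ago vs limit 30 → not met
10. aviation liability coverage $1,175,000 ≥ $1,175,000 → met
Not met: 2 of 10

2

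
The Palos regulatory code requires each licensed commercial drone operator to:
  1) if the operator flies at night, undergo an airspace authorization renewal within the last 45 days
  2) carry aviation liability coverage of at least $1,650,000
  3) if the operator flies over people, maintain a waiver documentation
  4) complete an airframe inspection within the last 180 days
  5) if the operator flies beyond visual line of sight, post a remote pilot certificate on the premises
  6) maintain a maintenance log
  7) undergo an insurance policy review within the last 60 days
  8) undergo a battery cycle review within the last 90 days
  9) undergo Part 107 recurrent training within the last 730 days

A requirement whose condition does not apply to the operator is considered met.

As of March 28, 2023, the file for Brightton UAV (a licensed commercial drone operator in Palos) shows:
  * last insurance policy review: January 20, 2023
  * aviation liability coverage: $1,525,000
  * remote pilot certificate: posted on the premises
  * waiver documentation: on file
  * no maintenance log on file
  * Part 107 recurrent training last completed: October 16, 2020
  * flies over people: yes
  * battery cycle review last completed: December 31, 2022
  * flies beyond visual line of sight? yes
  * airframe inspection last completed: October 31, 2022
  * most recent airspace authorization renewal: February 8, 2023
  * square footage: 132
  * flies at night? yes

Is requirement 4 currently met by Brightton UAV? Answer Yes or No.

Yes

4. airframe inspection 148 days ago vs limit 180 → met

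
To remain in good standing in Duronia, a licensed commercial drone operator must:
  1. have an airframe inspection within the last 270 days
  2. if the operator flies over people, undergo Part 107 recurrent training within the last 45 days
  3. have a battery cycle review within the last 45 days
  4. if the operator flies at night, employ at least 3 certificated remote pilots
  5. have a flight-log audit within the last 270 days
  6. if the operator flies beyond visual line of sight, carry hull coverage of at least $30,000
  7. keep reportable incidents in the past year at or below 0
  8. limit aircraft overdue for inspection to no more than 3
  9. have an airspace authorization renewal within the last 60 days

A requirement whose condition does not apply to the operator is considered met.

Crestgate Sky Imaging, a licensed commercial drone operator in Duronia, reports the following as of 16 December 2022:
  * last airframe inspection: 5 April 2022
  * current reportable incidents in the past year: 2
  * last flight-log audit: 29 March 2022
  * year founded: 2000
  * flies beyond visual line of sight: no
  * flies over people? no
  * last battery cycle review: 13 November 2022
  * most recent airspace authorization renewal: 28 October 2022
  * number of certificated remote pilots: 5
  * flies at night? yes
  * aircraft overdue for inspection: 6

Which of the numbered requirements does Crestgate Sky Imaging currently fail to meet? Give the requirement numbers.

7, 8

1. airframe inspection 255 days ago vs limit 270 → met
2. condition 'flies over people' does not hold → requirement n/a → met
3. battery cycle review 33 days ago vs limit 45 → met
4. condition 'flies at night' holds; certificated remote pilots 5 ≥ 3 → met
5. flight-log audit 262 days ago vs limit 270 → met
6. condition 'flies beyond visual line of sight' does not hold → requirement n/a → met
7. reportable incidents in the past year 2 > 0 → not met
8. aircraft overdue for inspection 6 > 3 → not met
9. airspace authorization renewal 49 days ago vs limit 60 → met
Not met: 7, 8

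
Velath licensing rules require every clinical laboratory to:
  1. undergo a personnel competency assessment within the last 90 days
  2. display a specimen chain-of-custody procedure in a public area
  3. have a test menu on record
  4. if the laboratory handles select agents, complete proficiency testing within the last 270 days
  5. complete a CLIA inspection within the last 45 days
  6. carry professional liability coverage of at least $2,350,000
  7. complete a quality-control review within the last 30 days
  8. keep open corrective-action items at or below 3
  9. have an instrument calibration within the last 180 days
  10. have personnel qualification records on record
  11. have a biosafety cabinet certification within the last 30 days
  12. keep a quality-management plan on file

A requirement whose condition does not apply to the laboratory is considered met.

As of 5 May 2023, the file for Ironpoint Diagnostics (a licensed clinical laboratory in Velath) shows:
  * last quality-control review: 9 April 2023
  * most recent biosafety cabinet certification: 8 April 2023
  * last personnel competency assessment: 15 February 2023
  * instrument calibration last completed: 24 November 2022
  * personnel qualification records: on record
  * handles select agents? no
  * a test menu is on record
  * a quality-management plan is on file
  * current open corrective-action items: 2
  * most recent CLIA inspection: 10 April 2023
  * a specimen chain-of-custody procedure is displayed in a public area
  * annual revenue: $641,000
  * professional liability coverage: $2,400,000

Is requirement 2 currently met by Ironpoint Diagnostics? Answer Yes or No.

Yes

2. specimen chain-of-custody procedure present → met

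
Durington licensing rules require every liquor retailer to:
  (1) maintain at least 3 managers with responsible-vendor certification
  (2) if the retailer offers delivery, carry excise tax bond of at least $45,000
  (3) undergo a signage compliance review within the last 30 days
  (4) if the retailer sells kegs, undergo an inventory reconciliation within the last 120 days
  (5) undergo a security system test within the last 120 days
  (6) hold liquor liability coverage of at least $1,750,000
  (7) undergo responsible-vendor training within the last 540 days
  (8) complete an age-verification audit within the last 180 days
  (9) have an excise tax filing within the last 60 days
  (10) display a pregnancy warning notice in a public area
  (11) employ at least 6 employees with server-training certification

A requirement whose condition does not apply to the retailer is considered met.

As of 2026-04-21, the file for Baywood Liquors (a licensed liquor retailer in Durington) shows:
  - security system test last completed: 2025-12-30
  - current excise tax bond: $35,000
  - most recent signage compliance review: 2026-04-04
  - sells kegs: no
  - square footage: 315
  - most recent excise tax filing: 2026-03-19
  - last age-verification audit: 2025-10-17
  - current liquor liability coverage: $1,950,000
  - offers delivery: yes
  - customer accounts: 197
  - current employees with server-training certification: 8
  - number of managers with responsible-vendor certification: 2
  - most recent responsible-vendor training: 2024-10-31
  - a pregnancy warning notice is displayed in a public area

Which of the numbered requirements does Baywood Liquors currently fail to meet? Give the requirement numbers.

1. managers with responsible-vendor certification 2 < 3 → not met
2. condition 'offers delivery' holds; excise tax bond $35,000 < $45,000 → not met
3. signage compliance review 17 days ago vs limit 30 → met
4. condition 'sells kegs' does not hold → requirement n/a → met
5. security system test 112 days ago vs limit 120 → met
6. liquor liability coverage $1,950,000 ≥ $1,750,000 → met
7. responsible-vendor training 537 days ago vs limit 540 → met
8. age-verification audit 186 days ago vs limit 180 → not met
9. excise tax filing 33 days ago vs limit 60 → met
10. pregnancy warning notice present → met
11. employees with server-training certification 8 ≥ 6 → met
Not met: 1, 2, 8

1, 2, 8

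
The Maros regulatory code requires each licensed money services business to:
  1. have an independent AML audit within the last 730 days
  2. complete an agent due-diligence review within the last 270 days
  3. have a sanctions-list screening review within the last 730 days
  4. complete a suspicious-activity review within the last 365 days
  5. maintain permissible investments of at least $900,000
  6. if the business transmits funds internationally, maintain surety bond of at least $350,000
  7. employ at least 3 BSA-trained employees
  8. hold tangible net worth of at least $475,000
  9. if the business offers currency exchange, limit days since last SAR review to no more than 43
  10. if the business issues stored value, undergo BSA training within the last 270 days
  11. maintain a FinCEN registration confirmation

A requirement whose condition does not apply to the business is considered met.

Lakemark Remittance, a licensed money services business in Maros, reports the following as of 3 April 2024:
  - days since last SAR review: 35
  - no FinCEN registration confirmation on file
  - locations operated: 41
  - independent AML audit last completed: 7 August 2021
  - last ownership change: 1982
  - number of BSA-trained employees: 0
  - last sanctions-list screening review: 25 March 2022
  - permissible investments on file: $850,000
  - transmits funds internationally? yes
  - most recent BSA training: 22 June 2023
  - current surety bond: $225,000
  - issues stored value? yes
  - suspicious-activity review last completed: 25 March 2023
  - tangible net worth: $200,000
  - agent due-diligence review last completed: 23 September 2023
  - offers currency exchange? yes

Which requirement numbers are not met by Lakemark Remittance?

1, 3, 4, 5, 6, 7, 8, 10, 11

1. independent AML audit 970 days ago vs limit 730 → not met
2. agent due-diligence review 193 days ago vs limit 270 → met
3. sanctions-list screening review 740 days ago vs limit 730 → not met
4. suspicious-activity review 375 days ago vs limit 365 → not met
5. permissible investments $850,000 < $900,000 → not met
6. condition 'transmits funds internationally' holds; surety bond $225,000 < $350,000 → not met
7. BSA-trained employees 0 < 3 → not met
8. tangible net worth $200,000 < $475,000 → not met
9. condition 'offers currency exchange' holds; days since last SAR review 35 ≤ 43 → met
10. condition 'issues stored value' holds; BSA training 286 days ago vs limit 270 → not met
11. FinCEN registration confirmation absent → not met
Not met: 1, 3, 4, 5, 6, 7, 8, 10, 11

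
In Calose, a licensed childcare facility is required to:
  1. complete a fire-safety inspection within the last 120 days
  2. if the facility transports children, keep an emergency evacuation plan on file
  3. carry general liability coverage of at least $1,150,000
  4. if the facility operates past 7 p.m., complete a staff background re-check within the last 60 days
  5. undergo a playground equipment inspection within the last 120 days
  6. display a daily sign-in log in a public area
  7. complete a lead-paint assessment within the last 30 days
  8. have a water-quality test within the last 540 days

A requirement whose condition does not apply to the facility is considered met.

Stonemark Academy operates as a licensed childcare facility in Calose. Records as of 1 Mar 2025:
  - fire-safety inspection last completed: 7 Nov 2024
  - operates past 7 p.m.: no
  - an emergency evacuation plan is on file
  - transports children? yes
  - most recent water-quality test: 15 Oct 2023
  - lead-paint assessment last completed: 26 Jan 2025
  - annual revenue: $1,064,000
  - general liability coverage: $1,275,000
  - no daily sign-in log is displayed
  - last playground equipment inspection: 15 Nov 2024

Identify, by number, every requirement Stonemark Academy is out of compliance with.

1. fire-safety inspection 114 days ago vs limit 120 → met
2. condition 'transports children' holds; emergency evacuation plan present → met
3. general liability coverage $1,275,000 ≥ $1,150,000 → met
4. condition 'operates past 7 p.m.' does not hold → requirement n/a → met
5. playground equipment inspection 106 days ago vs limit 120 → met
6. daily sign-in log absent → not met
7. lead-paint assessment 34 days ago vs limit 30 → not met
8. water-quality test 503 days ago vs limit 540 → met
Not met: 6, 7

6, 7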